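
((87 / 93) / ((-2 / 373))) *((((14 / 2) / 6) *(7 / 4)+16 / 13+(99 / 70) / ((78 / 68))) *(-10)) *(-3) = -532185583 / 22568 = -23581.42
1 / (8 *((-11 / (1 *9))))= -9 / 88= -0.10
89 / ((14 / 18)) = 801 / 7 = 114.43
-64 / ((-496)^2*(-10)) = 1 / 38440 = 0.00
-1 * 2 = -2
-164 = -164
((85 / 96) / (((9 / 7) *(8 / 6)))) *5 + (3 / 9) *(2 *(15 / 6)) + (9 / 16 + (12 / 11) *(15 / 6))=95533 / 12672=7.54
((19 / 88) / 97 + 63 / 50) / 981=269359 / 209345400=0.00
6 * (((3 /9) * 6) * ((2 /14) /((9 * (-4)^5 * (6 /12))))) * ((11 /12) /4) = -11 /129024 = -0.00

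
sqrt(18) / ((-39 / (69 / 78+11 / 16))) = -327*sqrt(2) / 2704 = -0.17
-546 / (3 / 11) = -2002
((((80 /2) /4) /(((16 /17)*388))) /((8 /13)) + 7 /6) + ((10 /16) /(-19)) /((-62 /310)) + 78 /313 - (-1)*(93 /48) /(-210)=25051669403 /15505969920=1.62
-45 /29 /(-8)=45 /232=0.19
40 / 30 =4 / 3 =1.33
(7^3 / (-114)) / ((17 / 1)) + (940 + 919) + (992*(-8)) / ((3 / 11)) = -17596939 / 646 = -27239.84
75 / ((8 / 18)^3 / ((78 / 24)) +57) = 142155 / 108089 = 1.32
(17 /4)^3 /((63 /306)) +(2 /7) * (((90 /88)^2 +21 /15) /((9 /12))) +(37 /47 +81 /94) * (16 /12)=342122629 /909920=375.99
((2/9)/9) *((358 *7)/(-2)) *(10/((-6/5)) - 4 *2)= 122794/243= 505.33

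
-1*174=-174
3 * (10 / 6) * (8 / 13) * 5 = 200 / 13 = 15.38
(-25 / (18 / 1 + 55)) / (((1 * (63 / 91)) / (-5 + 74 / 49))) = 6175 / 3577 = 1.73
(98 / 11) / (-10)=-49 / 55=-0.89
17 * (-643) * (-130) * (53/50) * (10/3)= 15062918/3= 5020972.67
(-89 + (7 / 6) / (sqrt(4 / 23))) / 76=-89 / 76 + 7 * sqrt(23) / 912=-1.13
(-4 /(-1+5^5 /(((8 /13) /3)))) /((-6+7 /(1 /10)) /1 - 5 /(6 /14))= -96 /19133119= -0.00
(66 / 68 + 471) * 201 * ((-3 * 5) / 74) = -48381705 / 2516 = -19229.61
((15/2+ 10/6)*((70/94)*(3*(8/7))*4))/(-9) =-4400/423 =-10.40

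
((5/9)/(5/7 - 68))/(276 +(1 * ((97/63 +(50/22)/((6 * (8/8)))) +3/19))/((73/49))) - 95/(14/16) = -27269231676770/251163907113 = -108.57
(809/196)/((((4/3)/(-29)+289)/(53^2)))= 197705847/4927244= 40.13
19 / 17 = 1.12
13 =13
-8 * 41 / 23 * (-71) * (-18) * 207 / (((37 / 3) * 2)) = -5658984 / 37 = -152945.51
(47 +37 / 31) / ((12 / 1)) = 249 / 62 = 4.02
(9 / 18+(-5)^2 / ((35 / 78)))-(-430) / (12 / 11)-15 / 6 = 447.88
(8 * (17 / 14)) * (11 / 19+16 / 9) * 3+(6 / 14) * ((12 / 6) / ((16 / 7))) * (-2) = 108419 / 1596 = 67.93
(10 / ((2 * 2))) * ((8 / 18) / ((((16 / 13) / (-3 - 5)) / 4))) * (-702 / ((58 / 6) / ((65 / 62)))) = 1977300 / 899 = 2199.44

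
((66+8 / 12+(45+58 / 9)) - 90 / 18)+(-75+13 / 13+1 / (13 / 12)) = 4684 / 117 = 40.03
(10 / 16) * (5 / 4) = 0.78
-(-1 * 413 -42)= 455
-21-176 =-197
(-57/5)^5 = -601692057/3125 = -192541.46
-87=-87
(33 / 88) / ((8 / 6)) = 9 / 32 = 0.28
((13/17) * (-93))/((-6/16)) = 3224/17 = 189.65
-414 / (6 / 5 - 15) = 30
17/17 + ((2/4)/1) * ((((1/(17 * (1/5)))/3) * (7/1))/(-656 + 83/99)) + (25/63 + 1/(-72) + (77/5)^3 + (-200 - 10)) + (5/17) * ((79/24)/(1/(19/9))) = 359038156279751/104199196500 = 3445.69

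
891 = 891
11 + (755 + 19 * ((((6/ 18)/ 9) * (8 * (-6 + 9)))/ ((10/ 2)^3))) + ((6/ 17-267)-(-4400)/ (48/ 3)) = 774.49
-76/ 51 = -1.49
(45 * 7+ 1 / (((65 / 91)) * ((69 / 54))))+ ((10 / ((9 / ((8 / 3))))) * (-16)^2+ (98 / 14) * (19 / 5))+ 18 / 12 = 1369571 / 1242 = 1102.71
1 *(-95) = -95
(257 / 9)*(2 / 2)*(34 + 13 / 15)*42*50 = 18817540 / 9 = 2090837.78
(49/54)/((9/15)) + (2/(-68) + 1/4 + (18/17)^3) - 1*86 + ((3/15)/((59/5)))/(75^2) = -4876635936257/58698067500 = -83.08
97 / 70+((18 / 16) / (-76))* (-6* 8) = 1394 / 665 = 2.10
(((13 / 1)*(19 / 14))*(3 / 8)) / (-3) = -247 / 112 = -2.21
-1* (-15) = 15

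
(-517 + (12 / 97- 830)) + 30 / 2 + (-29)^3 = -2494925 / 97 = -25720.88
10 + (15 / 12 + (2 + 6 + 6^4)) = 5261 / 4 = 1315.25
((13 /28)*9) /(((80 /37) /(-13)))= -56277 /2240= -25.12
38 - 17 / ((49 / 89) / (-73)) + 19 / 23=2292.89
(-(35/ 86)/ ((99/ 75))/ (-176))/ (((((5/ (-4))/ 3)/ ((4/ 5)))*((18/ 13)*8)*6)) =-455/ 8990784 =-0.00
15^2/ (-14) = -225/ 14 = -16.07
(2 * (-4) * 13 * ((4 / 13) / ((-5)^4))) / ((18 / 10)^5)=-160 / 59049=-0.00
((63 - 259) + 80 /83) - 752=-78604 /83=-947.04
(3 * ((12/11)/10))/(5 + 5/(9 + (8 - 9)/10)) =178/3025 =0.06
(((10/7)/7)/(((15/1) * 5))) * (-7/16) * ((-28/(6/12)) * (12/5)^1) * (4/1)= 16/25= 0.64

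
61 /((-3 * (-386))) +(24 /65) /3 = 13229 /75270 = 0.18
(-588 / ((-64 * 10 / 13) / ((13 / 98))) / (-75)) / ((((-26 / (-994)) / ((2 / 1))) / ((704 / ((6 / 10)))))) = -142142 / 75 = -1895.23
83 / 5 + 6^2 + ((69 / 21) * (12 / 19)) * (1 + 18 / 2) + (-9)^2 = 102644 / 665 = 154.35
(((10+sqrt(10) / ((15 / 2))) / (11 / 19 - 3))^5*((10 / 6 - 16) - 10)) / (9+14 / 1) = 1147909386487783*sqrt(10) / 13489770385125+46567788376783 / 35972721027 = 1563.62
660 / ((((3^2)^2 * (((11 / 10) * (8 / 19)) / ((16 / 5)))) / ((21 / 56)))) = 190 / 9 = 21.11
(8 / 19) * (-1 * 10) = -80 / 19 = -4.21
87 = 87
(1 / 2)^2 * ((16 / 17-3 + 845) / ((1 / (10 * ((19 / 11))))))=680675 / 187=3639.97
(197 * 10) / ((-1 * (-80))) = 197 / 8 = 24.62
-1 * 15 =-15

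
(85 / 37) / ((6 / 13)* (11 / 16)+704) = 8840 / 2710213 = 0.00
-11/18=-0.61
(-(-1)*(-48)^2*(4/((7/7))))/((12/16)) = 12288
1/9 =0.11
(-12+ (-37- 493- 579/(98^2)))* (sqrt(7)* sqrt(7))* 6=-15617841/686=-22766.53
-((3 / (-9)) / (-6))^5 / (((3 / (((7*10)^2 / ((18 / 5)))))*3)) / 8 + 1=612213907 / 612220032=1.00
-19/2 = -9.50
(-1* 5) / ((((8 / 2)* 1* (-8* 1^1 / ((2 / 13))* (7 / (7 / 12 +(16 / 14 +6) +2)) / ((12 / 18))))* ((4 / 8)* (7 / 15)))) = 20425 / 214032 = 0.10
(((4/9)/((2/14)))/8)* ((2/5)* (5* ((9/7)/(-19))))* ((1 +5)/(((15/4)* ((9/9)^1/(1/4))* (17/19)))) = -2/85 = -0.02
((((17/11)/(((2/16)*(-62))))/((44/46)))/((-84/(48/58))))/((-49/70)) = -0.00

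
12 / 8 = 3 / 2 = 1.50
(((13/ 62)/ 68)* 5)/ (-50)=-13/ 42160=-0.00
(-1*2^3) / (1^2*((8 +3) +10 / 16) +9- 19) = -64 / 13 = -4.92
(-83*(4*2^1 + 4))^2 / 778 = 496008 / 389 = 1275.08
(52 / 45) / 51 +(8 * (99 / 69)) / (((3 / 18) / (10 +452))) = 1679500556 / 52785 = 31817.76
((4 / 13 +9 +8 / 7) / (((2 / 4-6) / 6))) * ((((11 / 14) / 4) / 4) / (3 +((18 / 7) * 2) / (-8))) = -951 / 4004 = -0.24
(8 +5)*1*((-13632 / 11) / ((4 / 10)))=-443040 / 11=-40276.36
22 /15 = 1.47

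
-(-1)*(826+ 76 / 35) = 828.17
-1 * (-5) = 5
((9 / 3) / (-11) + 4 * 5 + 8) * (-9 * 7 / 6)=-6405 / 22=-291.14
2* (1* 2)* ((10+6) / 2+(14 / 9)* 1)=344 / 9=38.22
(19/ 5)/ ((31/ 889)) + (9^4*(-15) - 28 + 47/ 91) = -1386994149/ 14105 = -98333.51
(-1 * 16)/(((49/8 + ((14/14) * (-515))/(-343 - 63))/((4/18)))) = -51968/108063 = -0.48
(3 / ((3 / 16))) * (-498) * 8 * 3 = -191232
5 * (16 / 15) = 5.33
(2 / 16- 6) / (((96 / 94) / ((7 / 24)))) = -15463 / 9216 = -1.68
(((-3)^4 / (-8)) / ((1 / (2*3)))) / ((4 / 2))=-243 / 8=-30.38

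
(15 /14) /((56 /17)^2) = 4335 /43904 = 0.10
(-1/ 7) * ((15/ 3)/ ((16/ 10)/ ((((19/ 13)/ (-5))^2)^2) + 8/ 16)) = -1303210/ 400766247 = -0.00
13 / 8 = 1.62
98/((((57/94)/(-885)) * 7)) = -388220/19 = -20432.63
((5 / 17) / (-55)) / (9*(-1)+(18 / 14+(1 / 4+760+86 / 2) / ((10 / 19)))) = -280 / 79506603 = -0.00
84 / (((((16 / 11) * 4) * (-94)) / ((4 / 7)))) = -0.09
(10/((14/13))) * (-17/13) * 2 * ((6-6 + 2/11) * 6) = -2040/77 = -26.49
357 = 357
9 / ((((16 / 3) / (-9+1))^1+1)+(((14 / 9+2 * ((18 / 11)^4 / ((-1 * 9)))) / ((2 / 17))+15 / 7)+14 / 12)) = 16602894 / 6127837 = 2.71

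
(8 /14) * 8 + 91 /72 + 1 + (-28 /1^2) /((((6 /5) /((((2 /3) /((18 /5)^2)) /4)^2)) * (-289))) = 78386125985 /11467788192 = 6.84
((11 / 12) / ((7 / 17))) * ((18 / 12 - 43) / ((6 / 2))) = -15521 / 504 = -30.80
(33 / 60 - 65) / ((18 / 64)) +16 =-9592 / 45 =-213.16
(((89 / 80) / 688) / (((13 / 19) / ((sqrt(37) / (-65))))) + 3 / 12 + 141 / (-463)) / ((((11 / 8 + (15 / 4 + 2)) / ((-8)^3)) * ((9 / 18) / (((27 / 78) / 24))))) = 178 * sqrt(37) / 2361775 + 12928 / 114361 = 0.11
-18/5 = -3.60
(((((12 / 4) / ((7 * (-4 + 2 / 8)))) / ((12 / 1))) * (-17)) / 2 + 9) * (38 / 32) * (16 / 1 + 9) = 181165 / 672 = 269.59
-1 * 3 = -3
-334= -334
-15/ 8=-1.88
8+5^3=133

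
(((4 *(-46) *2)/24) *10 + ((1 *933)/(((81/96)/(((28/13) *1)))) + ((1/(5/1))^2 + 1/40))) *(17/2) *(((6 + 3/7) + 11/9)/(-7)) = -213636921937/10319400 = -20702.46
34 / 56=17 / 28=0.61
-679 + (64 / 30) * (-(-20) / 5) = -10057 / 15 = -670.47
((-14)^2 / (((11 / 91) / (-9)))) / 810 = -8918 / 495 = -18.02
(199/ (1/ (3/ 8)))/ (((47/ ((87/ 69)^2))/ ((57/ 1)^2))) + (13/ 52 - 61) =1619164755/ 198904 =8140.43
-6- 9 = -15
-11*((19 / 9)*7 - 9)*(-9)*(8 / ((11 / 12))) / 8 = 624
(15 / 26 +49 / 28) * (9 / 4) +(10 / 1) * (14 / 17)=47633 / 3536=13.47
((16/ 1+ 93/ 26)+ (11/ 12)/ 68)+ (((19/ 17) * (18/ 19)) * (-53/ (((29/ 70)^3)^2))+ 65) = -69502223319250465/ 6309885789168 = -11014.81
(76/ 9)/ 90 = 38/ 405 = 0.09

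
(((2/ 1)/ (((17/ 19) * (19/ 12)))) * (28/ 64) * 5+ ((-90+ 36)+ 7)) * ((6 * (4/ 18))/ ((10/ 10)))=-2986/ 51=-58.55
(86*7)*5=3010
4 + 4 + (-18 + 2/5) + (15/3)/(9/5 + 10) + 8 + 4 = 833/295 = 2.82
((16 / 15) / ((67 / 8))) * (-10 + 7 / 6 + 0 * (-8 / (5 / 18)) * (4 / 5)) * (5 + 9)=-47488 / 3015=-15.75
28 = 28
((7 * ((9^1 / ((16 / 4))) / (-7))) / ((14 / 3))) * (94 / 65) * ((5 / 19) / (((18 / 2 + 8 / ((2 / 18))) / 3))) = -47 / 6916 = -0.01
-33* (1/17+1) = -594/17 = -34.94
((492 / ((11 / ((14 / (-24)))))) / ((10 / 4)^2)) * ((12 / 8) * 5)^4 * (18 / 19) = -5230575 / 418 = -12513.34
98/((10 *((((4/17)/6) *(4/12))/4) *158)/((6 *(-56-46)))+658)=4588164/30805849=0.15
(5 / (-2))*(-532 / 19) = 70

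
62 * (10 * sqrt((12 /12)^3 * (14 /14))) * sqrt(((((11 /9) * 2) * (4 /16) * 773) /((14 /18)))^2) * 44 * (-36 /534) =-695885520 /623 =-1116991.20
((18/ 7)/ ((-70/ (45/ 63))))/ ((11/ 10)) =-90/ 3773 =-0.02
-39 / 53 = -0.74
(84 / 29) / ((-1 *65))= -84 / 1885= -0.04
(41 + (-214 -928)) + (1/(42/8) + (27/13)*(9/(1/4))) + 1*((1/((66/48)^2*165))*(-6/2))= -1026.05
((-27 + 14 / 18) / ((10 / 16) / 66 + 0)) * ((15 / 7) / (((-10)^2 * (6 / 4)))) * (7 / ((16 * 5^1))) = -3.46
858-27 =831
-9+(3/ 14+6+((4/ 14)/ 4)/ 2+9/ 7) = -41/ 28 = -1.46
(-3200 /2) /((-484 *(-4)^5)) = -25 /7744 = -0.00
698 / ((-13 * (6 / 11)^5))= -56206799 / 50544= -1112.04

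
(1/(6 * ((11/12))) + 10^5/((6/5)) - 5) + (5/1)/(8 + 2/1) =5499715/66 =83329.02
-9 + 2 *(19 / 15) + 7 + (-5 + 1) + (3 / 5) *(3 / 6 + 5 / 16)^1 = -143 / 48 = -2.98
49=49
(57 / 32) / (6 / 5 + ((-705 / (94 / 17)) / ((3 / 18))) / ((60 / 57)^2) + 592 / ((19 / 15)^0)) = -285 / 15554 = -0.02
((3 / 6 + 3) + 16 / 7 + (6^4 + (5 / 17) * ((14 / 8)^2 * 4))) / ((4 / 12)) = 1864095 / 476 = 3916.17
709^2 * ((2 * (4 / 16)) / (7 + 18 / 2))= 502681 / 32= 15708.78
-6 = -6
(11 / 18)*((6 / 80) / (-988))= -11 / 237120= -0.00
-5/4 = -1.25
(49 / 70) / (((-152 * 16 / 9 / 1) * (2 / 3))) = -0.00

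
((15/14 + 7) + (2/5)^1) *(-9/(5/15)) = -16011/70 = -228.73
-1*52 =-52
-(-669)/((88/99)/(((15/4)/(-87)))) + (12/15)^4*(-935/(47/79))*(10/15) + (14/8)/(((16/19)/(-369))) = -40184051131/32712000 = -1228.42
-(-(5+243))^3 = 15252992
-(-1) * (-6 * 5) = -30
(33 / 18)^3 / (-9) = -1331 / 1944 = -0.68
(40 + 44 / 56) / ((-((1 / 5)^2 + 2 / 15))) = -42825 / 182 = -235.30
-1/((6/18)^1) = -3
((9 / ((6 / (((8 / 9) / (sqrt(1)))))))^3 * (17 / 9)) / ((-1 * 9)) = -0.50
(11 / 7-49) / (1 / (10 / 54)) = -1660 / 189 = -8.78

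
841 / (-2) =-841 / 2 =-420.50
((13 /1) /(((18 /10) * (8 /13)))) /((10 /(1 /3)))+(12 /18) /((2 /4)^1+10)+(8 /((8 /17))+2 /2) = 55807 /3024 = 18.45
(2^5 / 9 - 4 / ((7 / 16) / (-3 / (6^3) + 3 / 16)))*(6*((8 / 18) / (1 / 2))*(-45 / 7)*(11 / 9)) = -82.48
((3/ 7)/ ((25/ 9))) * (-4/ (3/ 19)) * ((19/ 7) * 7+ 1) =-2736/ 35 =-78.17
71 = 71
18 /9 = 2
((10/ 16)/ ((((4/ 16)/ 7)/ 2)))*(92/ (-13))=-3220/ 13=-247.69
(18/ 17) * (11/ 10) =99/ 85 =1.16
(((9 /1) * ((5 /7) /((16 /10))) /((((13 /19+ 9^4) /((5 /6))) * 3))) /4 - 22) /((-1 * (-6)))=-1228764857 /335118336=-3.67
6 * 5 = 30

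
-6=-6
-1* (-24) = 24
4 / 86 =2 / 43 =0.05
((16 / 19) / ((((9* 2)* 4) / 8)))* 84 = 7.86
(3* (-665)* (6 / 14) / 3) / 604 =-285 / 604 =-0.47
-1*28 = -28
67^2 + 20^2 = 4889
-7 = -7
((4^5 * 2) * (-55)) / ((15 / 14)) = -315392 / 3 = -105130.67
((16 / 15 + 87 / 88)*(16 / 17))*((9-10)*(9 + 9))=-34.82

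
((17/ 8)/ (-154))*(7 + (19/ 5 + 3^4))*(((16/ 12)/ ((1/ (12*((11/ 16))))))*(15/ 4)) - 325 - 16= -176177/ 448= -393.25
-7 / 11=-0.64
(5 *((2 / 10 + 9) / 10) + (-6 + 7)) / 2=14 / 5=2.80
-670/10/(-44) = 67/44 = 1.52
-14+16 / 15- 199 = -211.93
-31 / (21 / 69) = -713 / 7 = -101.86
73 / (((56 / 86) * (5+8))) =3139 / 364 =8.62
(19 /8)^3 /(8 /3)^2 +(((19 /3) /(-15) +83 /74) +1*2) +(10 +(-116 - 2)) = -5642283869 /54558720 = -103.42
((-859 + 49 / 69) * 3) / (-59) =59222 / 1357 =43.64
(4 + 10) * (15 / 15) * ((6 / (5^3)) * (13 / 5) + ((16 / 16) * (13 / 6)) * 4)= 230776 / 1875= 123.08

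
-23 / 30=-0.77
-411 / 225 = -137 / 75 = -1.83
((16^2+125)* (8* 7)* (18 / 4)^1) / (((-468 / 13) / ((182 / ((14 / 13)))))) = -450723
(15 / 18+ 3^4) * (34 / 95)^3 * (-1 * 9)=-28947396 / 857375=-33.76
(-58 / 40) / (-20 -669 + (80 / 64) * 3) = 29 / 13705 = 0.00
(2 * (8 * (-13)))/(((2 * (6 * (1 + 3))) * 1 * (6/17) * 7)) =-221/126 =-1.75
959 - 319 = 640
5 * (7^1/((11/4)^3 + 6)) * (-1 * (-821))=52544/49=1072.33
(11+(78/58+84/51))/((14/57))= 196593/3451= 56.97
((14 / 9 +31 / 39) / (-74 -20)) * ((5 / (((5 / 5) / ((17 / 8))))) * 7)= -163625 / 87984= -1.86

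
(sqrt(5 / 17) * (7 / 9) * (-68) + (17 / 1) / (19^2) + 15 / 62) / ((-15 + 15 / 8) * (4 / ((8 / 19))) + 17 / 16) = -25876 / 11067899 + 224 * sqrt(85) / 8901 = 0.23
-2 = -2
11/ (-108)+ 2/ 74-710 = -2837459/ 3996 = -710.07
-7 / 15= -0.47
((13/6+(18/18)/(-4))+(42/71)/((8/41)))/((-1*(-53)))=1054/11289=0.09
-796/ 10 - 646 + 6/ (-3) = -3638/ 5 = -727.60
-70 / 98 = -5 / 7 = -0.71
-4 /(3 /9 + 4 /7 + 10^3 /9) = -252 /7057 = -0.04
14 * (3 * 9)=378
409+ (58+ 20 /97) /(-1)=34027 /97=350.79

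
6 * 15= 90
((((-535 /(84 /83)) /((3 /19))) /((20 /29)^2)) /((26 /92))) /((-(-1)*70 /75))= -3263918477 /122304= -26686.93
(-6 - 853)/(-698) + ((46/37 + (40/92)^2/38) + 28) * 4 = 30688124277/259577126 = 118.22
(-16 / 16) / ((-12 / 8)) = 2 / 3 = 0.67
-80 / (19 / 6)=-480 / 19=-25.26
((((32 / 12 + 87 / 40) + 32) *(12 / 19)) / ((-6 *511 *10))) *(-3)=4421 / 1941800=0.00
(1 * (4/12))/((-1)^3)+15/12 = 11/12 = 0.92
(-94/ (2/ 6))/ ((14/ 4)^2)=-1128/ 49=-23.02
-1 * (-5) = 5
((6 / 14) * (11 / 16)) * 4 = 33 / 28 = 1.18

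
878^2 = 770884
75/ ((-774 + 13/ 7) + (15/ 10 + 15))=-0.10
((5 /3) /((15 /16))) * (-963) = -1712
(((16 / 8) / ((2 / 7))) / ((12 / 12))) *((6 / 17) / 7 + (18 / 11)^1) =2208 / 187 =11.81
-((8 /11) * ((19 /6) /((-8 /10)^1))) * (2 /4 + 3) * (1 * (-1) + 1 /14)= -1235 /132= -9.36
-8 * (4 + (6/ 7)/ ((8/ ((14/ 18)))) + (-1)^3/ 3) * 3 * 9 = -810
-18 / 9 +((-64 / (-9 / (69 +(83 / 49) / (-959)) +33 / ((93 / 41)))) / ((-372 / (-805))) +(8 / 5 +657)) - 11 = 635.99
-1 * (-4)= 4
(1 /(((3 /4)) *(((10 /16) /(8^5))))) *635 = 133169152 /3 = 44389717.33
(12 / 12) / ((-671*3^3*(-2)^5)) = 1 / 579744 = 0.00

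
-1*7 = -7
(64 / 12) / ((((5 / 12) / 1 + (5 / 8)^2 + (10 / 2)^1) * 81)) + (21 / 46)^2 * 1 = 0.22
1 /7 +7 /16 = 65 /112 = 0.58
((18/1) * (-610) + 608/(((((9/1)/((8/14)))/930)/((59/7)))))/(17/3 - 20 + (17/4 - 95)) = -171468880/61789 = -2775.07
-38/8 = -19/4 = -4.75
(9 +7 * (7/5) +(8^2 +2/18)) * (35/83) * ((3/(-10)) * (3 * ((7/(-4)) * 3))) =548457/3320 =165.20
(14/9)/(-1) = -14/9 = -1.56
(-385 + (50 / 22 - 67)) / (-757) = 4947 / 8327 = 0.59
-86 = -86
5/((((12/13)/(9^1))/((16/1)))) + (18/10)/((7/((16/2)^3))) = 31908/35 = 911.66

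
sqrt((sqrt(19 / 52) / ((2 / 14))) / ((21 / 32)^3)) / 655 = 128 * sqrt(3) * 41743^(1 / 4) / 536445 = 0.01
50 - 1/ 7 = 349/ 7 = 49.86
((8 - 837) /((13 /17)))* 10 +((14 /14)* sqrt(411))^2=-135587 /13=-10429.77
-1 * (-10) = 10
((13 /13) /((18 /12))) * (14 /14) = 2 /3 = 0.67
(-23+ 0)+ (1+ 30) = 8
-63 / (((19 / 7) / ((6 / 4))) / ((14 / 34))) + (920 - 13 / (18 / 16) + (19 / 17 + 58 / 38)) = 5213719 / 5814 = 896.75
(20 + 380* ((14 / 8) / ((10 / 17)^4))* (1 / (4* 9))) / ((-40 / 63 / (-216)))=2371627377 / 40000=59290.68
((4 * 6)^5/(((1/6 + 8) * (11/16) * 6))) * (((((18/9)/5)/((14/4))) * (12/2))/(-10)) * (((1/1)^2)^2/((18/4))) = -339738624/94325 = -3601.79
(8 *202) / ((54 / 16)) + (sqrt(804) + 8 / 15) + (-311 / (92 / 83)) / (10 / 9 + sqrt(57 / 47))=-85821523 / 6210 + 2 *sqrt(201) + 25191 *sqrt(2679) / 92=380.88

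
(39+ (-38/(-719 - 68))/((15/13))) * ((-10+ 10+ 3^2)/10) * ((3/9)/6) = 460889/236100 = 1.95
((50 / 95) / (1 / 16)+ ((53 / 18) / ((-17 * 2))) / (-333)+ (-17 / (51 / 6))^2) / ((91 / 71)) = 3414877273 / 352363284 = 9.69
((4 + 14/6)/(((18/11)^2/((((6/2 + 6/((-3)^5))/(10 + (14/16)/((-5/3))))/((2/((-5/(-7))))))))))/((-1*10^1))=-2770295/104437998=-0.03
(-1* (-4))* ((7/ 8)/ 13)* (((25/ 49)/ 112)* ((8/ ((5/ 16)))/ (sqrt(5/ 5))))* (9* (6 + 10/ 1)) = 2880/ 637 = 4.52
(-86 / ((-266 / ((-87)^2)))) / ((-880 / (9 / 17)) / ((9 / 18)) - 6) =-2929203 / 3986542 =-0.73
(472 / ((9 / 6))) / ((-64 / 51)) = -1003 / 4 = -250.75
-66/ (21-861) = 11/ 140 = 0.08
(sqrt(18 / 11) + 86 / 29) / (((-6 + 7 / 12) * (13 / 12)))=-12384 / 24505 - 432 * sqrt(22) / 9295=-0.72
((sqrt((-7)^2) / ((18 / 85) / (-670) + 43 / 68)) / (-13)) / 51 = -46900 / 2807571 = -0.02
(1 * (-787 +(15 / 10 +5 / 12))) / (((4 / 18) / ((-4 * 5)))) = 141315 / 2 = 70657.50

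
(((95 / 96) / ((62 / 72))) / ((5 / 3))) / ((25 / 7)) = 1197 / 6200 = 0.19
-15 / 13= -1.15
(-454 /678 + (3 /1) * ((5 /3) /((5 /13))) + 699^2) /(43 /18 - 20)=-993839514 /35821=-27744.61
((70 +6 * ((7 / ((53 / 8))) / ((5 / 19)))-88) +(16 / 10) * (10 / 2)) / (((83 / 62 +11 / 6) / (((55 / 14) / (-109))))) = -1909941 / 11929505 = -0.16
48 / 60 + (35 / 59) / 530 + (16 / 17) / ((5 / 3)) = 726059 / 531590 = 1.37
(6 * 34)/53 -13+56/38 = -7731/1007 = -7.68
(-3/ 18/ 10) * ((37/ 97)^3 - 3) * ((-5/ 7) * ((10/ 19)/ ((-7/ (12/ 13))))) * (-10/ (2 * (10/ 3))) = -0.00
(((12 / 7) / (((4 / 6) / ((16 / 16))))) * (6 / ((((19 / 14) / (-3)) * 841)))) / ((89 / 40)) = -25920 / 1422131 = -0.02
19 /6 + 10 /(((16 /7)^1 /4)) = 62 /3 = 20.67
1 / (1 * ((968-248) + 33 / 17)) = 17 / 12273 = 0.00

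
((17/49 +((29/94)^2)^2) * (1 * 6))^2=16693679948614740009/3658937553592842304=4.56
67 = 67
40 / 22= 20 / 11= 1.82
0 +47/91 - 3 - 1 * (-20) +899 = 83403/91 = 916.52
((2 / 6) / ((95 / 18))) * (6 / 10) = 18 / 475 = 0.04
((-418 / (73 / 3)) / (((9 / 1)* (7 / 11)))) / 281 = -4598 / 430773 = -0.01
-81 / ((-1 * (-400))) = -81 / 400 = -0.20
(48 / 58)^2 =576 / 841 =0.68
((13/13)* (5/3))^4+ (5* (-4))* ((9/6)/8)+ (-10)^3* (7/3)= -754715/324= -2329.37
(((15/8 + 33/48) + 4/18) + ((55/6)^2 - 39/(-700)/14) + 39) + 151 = 5425603/19600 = 276.82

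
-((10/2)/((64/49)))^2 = -60025/4096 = -14.65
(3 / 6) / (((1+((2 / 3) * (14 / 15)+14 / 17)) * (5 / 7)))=1071 / 3742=0.29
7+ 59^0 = 8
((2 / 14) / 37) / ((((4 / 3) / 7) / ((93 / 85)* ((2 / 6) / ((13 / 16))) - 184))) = -152118 / 40885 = -3.72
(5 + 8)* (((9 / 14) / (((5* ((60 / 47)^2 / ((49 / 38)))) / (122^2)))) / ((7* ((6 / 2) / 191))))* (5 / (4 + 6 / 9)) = 20409487787 / 106400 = 191818.49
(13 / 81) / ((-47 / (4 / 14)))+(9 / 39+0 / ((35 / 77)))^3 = 662401 / 58547853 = 0.01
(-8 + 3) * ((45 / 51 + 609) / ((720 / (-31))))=2232 / 17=131.29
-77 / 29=-2.66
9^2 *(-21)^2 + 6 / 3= 35723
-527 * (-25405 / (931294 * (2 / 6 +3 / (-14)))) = 472533 / 3913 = 120.76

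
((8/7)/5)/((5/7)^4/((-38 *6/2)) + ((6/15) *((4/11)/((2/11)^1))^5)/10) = 1564080/8743223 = 0.18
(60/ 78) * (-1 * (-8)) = 80/ 13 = 6.15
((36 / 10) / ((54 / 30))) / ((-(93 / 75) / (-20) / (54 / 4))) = 13500 / 31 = 435.48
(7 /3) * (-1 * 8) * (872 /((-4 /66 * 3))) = 268576 /3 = 89525.33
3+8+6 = 17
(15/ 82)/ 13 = 15/ 1066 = 0.01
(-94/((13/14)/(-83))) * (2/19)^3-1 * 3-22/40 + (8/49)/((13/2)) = 548330407/87383660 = 6.27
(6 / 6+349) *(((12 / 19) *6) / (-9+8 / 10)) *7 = -882000 / 779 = -1132.22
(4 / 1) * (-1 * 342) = -1368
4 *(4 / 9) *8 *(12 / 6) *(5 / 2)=640 / 9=71.11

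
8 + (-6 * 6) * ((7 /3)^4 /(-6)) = 5018 /27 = 185.85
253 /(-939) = -253 /939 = -0.27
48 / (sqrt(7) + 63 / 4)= 1728 / 551-768 *sqrt(7) / 3857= 2.61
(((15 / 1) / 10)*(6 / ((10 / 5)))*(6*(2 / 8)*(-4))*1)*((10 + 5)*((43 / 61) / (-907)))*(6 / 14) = 52245 / 387289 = 0.13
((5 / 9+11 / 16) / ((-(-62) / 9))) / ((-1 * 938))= -179 / 930496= -0.00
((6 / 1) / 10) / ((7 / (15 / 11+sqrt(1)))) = 78 / 385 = 0.20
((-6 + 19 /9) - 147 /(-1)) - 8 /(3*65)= 83696 /585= 143.07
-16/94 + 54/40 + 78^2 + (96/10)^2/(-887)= 25368072863/4168900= 6085.08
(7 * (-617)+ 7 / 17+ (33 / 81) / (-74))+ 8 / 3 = -146594779 / 33966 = -4315.93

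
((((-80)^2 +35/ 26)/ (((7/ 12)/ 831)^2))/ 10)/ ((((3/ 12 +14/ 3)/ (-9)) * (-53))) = 89372305179216/ 1991899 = 44867889.98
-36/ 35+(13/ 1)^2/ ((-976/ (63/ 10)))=-144801/ 68320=-2.12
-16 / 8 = -2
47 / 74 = 0.64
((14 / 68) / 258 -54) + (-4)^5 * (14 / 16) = -8333393 / 8772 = -950.00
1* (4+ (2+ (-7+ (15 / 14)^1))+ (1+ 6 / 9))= 73 / 42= 1.74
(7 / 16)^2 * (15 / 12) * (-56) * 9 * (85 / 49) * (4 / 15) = -1785 / 32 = -55.78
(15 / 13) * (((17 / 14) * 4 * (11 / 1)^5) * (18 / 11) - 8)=134403540 / 91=1476961.98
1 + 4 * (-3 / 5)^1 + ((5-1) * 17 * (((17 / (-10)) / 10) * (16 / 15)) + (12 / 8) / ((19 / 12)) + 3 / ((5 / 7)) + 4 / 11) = -644216 / 78375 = -8.22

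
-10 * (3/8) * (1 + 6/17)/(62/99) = -34155/4216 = -8.10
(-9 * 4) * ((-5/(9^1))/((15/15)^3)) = 20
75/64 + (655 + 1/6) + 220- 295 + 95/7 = 799559/1344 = 594.91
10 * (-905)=-9050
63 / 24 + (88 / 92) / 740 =2.63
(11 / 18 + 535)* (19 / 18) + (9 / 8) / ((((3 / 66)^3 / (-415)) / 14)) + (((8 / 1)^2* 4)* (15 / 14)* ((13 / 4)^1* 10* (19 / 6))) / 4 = -157830953467 / 2268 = -69590367.49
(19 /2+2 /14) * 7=135 /2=67.50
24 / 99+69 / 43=2621 / 1419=1.85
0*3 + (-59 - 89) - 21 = -169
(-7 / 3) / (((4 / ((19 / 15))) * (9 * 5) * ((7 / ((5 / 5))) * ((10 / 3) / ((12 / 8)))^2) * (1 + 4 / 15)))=-3 / 8000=-0.00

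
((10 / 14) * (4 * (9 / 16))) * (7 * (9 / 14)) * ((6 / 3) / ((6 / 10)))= 675 / 28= 24.11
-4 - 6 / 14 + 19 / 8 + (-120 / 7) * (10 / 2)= -87.77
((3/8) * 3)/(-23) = -9/184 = -0.05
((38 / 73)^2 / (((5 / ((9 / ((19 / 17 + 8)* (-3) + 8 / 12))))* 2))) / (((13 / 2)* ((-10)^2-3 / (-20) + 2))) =-294576 / 21402921319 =-0.00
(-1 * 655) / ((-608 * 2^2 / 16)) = 655 / 152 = 4.31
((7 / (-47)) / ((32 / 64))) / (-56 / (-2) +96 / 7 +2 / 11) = -539 / 75811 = -0.01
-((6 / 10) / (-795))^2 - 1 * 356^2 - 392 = -223189095001 / 1755625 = -127128.00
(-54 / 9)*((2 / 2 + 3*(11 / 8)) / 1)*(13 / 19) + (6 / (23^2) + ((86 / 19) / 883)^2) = -21.03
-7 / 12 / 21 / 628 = -0.00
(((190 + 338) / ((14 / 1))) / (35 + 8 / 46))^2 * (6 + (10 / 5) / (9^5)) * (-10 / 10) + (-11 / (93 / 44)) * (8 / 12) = -67624012100744 / 6522661708479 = -10.37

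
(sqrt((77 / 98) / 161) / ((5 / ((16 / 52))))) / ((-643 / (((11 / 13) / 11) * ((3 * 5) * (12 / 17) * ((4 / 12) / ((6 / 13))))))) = -4 * sqrt(506) / 22878583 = -0.00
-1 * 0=0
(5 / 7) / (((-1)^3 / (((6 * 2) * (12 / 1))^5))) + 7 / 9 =-2786281390031 / 63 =-44226688730.65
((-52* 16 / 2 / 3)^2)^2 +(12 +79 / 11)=329432187587 / 891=369733094.93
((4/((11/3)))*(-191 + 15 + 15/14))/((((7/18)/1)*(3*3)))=-54.52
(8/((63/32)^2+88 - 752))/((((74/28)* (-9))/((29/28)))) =118784/225097011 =0.00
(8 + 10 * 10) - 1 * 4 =104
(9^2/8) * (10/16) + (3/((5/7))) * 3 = 6057/320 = 18.93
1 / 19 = 0.05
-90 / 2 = -45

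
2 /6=1 /3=0.33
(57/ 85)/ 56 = 57/ 4760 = 0.01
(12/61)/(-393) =-4/7991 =-0.00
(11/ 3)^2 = 121/ 9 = 13.44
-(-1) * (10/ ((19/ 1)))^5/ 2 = 50000/ 2476099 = 0.02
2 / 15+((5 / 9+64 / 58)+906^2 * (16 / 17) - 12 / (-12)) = 17139117628 / 22185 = 772554.32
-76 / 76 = -1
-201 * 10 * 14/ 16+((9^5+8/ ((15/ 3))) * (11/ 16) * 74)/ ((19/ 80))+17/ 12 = 720907658/ 57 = 12647502.77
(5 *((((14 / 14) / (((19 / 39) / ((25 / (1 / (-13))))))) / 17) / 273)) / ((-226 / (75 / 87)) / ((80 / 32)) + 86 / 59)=0.01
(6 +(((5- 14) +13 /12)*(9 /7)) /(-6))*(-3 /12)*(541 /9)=-233171 /2016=-115.66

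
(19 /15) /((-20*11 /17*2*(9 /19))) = -6137 /59400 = -0.10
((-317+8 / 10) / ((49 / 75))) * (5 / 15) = -161.33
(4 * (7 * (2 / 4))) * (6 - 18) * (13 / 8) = -273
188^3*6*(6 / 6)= 39868032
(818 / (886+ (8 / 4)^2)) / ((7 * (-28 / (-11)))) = 4499 / 87220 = 0.05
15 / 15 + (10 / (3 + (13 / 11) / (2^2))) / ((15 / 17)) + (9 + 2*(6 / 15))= 6194 / 435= 14.24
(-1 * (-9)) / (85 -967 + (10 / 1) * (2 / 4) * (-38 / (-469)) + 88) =-4221 / 372196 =-0.01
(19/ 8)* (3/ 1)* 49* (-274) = -382641/ 4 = -95660.25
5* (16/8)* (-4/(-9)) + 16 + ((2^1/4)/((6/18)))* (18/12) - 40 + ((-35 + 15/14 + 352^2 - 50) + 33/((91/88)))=123834.68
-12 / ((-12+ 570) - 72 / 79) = -158 / 7335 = -0.02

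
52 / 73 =0.71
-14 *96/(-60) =112/5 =22.40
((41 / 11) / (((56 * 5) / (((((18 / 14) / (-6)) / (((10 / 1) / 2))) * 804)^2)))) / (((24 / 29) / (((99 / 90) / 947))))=144110367 / 6496420000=0.02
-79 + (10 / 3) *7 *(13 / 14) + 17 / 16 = -2701 / 48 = -56.27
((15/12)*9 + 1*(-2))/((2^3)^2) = 0.14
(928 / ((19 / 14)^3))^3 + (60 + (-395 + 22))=16511768582601328741 / 322687697779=51169501.34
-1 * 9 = -9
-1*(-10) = 10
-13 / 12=-1.08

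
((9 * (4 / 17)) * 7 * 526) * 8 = 1060416 / 17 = 62377.41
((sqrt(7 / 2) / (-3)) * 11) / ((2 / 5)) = -17.15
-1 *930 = -930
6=6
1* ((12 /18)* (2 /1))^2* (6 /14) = 16 /21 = 0.76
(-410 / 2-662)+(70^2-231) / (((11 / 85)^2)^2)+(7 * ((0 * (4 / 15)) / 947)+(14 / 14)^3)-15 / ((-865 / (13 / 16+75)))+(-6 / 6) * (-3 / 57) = 12817304608906917 / 769999472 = 16645861.56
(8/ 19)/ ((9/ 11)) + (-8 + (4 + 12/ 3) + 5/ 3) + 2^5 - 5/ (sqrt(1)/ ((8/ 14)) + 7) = 40231/ 1197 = 33.61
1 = 1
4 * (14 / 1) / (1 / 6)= 336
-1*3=-3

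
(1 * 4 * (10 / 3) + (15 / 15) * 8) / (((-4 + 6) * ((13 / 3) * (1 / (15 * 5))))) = 2400 / 13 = 184.62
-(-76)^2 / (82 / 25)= -72200 / 41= -1760.98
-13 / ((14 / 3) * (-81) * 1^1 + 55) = 13 / 323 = 0.04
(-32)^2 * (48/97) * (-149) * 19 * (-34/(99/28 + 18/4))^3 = 40019407438610432/368296875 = 108660730.39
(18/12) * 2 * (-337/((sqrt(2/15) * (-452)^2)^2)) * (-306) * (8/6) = 773415/10435031104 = 0.00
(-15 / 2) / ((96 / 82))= -205 / 32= -6.41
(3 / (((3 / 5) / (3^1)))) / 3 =5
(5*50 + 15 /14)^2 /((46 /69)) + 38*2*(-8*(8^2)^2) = -939158581 /392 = -2395812.71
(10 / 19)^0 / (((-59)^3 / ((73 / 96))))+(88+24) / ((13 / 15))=33123524171 / 256312992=129.23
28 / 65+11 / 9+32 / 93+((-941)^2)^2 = 14219229165717952 / 18135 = 784076601363.00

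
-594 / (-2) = 297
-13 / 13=-1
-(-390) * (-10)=-3900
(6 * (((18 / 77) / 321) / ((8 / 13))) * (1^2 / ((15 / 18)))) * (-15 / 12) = -351 / 32956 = -0.01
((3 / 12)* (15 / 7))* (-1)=-0.54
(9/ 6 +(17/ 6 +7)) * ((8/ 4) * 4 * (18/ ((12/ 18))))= 2448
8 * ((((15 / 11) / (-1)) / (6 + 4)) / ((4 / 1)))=-3 / 11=-0.27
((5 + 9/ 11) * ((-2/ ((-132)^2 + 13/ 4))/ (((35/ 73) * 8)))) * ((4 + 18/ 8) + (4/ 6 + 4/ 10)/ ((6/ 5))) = -300176/ 241541685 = -0.00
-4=-4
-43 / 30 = -1.43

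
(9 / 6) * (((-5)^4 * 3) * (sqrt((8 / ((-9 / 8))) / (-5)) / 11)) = 1500 * sqrt(5) / 11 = 304.92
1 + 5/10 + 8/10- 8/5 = 7/10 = 0.70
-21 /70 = -3 /10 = -0.30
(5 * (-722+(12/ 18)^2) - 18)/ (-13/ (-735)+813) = -999355/ 224088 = -4.46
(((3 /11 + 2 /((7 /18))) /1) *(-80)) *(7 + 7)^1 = -66720 /11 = -6065.45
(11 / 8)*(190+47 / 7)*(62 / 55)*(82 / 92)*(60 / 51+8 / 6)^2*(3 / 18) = 3904512 / 13685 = 285.31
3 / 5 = 0.60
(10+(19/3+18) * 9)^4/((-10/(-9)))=24750526329/10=2475052632.90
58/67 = 0.87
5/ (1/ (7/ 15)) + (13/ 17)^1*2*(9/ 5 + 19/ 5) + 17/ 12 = 4187/ 340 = 12.31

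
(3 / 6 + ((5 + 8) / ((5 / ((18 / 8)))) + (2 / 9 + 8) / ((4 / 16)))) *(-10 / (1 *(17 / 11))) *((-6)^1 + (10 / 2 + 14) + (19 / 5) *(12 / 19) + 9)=-4739273 / 765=-6195.13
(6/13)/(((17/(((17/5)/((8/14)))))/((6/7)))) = 9/65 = 0.14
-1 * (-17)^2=-289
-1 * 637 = -637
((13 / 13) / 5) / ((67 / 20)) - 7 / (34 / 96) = -22444 / 1139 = -19.71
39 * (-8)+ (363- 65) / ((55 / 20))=-2240 / 11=-203.64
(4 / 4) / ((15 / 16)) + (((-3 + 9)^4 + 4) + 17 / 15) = 6511 / 5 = 1302.20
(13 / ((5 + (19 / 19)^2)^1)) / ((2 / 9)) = 39 / 4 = 9.75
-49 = -49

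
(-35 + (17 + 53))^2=1225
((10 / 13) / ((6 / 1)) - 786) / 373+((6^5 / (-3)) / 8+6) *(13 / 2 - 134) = 589777466 / 14547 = 40542.89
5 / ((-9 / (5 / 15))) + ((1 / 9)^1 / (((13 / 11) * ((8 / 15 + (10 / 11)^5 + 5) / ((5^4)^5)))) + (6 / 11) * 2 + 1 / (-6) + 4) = 167259730339594359360385 / 114804773226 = 1456905716022.22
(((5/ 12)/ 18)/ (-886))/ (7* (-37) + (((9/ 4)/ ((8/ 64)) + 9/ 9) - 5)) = 0.00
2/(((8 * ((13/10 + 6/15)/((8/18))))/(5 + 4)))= 10/17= 0.59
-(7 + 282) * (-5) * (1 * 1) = 1445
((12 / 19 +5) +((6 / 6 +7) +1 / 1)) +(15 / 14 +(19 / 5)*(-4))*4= -27852 / 665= -41.88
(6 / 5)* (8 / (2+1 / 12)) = 576 / 125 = 4.61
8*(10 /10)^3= 8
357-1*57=300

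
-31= -31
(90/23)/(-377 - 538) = -6/1403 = -0.00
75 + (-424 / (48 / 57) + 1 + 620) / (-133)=19715 / 266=74.12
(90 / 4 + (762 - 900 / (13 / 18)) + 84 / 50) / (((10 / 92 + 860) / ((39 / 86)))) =-20629827 / 85064750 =-0.24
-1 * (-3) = 3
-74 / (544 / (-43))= 1591 / 272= 5.85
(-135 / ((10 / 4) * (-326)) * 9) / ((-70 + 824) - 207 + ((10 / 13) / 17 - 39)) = 17901 / 6100438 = 0.00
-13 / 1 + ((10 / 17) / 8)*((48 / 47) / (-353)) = -3666671 / 282047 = -13.00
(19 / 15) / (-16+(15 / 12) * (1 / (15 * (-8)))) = -608 / 7685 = -0.08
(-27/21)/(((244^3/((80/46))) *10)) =-9/584703056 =-0.00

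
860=860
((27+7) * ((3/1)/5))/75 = 34/125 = 0.27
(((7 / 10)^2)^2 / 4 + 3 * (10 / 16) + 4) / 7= 237401 / 280000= 0.85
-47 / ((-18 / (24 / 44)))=47 / 33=1.42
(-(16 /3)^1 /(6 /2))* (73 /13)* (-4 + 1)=1168 /39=29.95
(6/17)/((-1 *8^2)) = -3/544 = -0.01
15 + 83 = 98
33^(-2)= 1 / 1089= 0.00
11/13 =0.85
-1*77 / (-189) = 11 / 27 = 0.41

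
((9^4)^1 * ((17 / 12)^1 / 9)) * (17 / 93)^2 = 132651 / 3844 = 34.51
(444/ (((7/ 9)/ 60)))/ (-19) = -239760/ 133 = -1802.71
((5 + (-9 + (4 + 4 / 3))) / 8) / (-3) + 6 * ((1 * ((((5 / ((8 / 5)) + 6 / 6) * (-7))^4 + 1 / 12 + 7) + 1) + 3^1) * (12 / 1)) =230642778929 / 4608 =50052686.40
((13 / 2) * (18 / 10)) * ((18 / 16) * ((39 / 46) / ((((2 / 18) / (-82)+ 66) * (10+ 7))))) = 15153723 / 1523554960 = 0.01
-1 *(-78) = 78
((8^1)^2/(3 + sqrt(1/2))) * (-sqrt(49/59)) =-2688 * sqrt(59)/1003 + 448 * sqrt(118)/1003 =-15.73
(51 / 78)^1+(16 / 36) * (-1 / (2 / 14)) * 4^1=-2759 / 234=-11.79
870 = 870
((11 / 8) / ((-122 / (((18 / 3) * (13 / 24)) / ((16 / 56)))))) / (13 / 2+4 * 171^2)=-0.00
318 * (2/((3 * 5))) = 212/5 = 42.40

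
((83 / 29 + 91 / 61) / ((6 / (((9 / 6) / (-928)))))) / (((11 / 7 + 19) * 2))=-26957 / 945580032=-0.00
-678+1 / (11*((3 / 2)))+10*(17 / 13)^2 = -3685498 / 5577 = -660.84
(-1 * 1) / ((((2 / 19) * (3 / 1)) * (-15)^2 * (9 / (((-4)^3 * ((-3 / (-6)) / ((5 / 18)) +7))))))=26752 / 30375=0.88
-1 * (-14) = 14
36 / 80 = 9 / 20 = 0.45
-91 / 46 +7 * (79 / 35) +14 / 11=38189 / 2530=15.09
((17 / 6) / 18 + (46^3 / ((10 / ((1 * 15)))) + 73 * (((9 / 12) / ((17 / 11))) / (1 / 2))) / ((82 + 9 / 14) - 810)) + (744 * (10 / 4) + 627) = 42745157023 / 18695988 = 2286.33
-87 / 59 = -1.47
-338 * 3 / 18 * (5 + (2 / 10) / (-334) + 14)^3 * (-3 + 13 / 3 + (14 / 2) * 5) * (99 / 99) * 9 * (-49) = 28832243471101742581 / 4657463000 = 6190546971.84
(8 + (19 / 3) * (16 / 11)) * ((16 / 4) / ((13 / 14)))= 31808 / 429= 74.14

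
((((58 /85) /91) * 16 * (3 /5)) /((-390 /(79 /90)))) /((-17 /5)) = 18328 /384622875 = 0.00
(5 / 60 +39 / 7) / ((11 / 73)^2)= 2531275 / 10164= 249.04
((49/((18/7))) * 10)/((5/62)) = 21266/9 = 2362.89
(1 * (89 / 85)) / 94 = 89 / 7990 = 0.01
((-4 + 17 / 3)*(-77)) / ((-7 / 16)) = 880 / 3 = 293.33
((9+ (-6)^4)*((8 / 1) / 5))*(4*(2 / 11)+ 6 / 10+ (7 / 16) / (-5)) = 284751 / 110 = 2588.65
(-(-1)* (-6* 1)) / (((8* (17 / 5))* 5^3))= -3 / 1700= -0.00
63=63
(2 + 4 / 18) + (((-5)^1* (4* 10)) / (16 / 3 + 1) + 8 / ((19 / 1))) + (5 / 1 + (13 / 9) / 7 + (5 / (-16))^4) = -206748491 / 8716288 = -23.72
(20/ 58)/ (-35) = -2/ 203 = -0.01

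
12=12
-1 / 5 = -0.20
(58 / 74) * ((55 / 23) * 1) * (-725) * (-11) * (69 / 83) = 38160375 / 3071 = 12426.04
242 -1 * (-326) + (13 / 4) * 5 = 2337 / 4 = 584.25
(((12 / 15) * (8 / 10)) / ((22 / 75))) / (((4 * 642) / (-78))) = -78 / 1177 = -0.07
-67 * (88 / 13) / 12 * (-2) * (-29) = -85492 / 39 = -2192.10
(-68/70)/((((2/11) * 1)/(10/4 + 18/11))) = -221/10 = -22.10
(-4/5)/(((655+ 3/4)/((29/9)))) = -0.00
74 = 74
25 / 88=0.28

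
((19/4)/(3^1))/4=19/48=0.40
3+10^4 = 10003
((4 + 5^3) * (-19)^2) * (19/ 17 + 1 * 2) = 2468157/ 17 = 145185.71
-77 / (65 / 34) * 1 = -2618 / 65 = -40.28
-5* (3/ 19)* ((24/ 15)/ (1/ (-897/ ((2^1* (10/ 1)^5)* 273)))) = 69/ 3325000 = 0.00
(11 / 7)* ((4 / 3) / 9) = 0.23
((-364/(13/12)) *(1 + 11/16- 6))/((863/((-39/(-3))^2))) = 244881/863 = 283.76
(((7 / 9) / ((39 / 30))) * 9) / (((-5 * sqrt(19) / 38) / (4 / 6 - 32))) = 2632 * sqrt(19) / 39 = 294.17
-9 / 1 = -9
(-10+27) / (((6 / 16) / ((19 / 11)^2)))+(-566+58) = -135308 / 363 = -372.75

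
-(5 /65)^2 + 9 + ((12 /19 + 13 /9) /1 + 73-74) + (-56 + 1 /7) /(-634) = 1302828517 /128253762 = 10.16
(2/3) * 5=10/3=3.33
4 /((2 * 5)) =2 /5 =0.40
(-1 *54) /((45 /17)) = -102 /5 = -20.40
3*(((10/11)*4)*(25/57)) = 1000/209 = 4.78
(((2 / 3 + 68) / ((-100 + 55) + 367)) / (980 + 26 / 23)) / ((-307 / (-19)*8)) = 1957 / 1163864016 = 0.00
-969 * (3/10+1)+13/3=-37661/30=-1255.37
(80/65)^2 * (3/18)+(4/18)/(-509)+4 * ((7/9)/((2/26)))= 10502254/258063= 40.70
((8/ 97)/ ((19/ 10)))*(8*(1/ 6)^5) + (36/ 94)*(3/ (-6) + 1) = 4031581/ 21048903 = 0.19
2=2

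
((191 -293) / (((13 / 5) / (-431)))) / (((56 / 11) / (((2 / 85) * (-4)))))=-28446 / 91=-312.59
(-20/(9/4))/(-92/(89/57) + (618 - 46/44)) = -156640/9833661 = -0.02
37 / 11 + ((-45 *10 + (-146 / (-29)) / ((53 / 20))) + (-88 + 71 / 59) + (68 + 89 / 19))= -458.85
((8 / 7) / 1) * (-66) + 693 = 4323 / 7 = 617.57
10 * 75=750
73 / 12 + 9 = 181 / 12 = 15.08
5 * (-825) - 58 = -4183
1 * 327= 327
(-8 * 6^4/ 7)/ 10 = -148.11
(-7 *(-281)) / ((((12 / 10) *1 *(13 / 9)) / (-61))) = -1799805 / 26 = -69223.27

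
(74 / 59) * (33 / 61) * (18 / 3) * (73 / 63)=118844 / 25193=4.72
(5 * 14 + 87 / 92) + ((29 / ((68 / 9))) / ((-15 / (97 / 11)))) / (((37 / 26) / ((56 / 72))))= 665629477 / 9548220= 69.71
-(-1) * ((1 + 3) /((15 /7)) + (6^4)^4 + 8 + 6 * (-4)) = 42316648611628 /15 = 2821109907441.87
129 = 129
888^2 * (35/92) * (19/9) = 14566160/23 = 633311.30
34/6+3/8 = 145/24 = 6.04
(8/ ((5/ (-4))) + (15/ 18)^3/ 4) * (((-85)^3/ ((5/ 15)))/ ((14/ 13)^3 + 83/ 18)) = 7292062645075/ 3707888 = 1966635.09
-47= -47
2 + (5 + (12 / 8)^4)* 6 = 499 / 8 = 62.38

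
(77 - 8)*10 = 690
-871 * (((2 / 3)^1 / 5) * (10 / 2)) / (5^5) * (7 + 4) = -19162 / 9375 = -2.04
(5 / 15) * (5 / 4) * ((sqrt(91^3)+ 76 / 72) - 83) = -7375 / 216+ 455 * sqrt(91) / 12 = 327.56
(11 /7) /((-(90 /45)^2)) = -11 /28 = -0.39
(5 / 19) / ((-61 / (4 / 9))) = -20 / 10431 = -0.00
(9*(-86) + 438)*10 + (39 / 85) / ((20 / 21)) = -5711181 / 1700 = -3359.52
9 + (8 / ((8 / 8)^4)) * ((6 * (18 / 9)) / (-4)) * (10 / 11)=-141 / 11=-12.82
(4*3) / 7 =1.71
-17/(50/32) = -272/25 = -10.88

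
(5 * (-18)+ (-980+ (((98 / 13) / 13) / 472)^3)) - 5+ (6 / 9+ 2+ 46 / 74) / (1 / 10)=-7338978762166296161 / 7042374260660544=-1042.12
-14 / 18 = -7 / 9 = -0.78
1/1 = 1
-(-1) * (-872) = -872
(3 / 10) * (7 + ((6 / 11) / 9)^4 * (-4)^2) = 8301703 / 3953070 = 2.10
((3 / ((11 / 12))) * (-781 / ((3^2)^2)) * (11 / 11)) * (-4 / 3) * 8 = 9088 / 27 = 336.59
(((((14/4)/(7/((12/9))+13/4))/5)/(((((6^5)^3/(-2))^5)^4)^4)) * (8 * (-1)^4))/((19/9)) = 7/112186561582519243047912742516759392148207981497293965843089890986968553957979525687934739960901944842659973621779618216020495596447198994442332870596258565178528471975333040113880648442696994498691480653615786647270600471249217144205555442507750954454302850309831576844495799251012013285257897348631791438923740831713803050089376910505462263972515304544645153320023928796565002330316571809206073141150525586929394217733503432080865031671261169106193931332179087338537768087433846213247499857057774417611158663131896111885618572480540640884803399973391337197141489462678261719878611067369174283006687429402061216296369825100336860419033789674358512142309100306558874049460414385563563134991209767101039580748222736820438344357021253665128397162023675685557228005431651957765340585895932915421718344814890847507215881105360268520671872488858850222555580297596121627464449840991798831880341068865478556945135697920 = 0.00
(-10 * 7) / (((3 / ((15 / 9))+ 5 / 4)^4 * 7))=-1600000 / 13845841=-0.12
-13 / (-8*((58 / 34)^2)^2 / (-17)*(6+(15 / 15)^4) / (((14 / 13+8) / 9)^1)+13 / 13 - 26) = -1089030319 / 222763481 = -4.89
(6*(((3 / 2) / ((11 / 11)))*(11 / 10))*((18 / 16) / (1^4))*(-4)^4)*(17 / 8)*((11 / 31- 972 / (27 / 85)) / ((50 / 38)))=-54593756514 / 3875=-14088711.36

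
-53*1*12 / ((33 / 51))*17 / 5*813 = -2716957.31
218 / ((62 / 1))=109 / 31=3.52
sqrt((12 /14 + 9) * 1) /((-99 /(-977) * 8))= 977 * sqrt(483) /5544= 3.87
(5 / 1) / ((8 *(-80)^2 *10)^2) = 1 / 52428800000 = 0.00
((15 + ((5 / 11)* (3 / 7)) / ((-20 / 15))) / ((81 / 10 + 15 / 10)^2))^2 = 1453515625 / 55953063936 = 0.03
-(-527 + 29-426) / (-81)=-308 / 27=-11.41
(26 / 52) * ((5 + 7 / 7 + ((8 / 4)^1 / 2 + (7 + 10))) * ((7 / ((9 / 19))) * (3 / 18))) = 29.56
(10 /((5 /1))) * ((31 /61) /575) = 0.00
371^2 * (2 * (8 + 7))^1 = 4129230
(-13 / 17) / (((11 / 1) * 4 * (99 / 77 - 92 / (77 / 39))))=91 / 237252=0.00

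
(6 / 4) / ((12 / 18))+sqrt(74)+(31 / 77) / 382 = 132425 / 58828+sqrt(74) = 10.85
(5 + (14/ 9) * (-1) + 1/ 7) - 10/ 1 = -404/ 63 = -6.41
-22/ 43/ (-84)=0.01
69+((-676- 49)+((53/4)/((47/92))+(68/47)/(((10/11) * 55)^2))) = -18508108/29375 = -630.06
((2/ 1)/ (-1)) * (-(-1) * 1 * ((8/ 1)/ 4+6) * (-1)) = 16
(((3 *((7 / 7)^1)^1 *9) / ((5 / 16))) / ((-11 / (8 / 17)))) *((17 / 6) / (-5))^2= -1.19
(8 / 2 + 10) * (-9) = -126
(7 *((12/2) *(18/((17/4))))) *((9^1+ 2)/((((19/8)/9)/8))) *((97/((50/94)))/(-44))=-1985243904/8075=-245850.64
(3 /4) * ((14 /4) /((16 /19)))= 399 /128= 3.12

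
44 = 44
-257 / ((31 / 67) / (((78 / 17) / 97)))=-26.27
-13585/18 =-754.72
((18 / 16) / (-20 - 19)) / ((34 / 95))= -285 / 3536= -0.08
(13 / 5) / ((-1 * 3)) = -13 / 15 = -0.87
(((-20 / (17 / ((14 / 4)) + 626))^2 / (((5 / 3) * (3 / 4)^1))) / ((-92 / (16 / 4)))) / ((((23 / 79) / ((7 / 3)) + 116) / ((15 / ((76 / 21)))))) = -4741975 / 3800380554496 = -0.00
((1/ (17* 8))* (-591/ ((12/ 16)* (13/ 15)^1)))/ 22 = -2955/ 9724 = -0.30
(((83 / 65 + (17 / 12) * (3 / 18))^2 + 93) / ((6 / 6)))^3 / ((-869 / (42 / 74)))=-63636339723314143384918060567 / 112609586625848193024000000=-565.11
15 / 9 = 5 / 3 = 1.67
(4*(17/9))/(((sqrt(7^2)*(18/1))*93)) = 34/52731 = 0.00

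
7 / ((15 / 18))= 42 / 5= 8.40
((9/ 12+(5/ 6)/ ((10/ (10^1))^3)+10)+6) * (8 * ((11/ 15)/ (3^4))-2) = -247081/ 7290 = -33.89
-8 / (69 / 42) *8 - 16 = -1264 / 23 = -54.96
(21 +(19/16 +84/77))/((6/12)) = 4097/88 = 46.56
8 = 8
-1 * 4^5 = -1024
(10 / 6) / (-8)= -0.21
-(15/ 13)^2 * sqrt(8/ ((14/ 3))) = -450 * sqrt(21)/ 1183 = -1.74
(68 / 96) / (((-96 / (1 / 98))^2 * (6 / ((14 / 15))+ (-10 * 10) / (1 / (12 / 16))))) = -17 / 145662935040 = -0.00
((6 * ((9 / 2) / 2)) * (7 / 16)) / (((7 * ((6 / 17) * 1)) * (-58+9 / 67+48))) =-0.24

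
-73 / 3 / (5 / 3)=-73 / 5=-14.60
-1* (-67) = 67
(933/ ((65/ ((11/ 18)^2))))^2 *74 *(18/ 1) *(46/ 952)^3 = 637494952946819/ 147636105926400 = 4.32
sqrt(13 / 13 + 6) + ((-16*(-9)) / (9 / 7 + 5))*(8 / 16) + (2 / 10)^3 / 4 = sqrt(7) + 63011 / 5500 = 14.10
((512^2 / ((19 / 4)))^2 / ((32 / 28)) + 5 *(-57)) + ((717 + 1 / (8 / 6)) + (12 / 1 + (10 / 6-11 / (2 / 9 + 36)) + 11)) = 1881814473713417 / 706116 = 2665021715.57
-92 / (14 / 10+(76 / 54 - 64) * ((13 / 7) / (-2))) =-21735 / 14062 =-1.55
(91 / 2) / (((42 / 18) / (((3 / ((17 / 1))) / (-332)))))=-117 / 11288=-0.01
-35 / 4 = -8.75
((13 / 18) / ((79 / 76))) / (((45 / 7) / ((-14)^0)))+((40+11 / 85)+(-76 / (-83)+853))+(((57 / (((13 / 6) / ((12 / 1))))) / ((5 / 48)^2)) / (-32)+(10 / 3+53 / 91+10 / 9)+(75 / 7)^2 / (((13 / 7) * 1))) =1064007990376 / 20540949975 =51.80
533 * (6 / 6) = 533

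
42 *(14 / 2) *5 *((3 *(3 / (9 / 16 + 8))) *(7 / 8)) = 185220 / 137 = 1351.97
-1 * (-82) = 82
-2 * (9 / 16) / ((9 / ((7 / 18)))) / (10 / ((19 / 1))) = -133 / 1440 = -0.09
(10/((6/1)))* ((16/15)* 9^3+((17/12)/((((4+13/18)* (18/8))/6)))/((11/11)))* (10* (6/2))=38920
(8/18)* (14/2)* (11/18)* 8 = 1232/81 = 15.21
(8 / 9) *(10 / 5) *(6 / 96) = 1 / 9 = 0.11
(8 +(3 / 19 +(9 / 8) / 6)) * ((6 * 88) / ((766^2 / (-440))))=-9209310 / 2787091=-3.30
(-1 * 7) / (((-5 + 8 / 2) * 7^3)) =1 / 49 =0.02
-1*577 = -577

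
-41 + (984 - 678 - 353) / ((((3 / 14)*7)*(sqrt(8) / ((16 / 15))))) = -41 - 376*sqrt(2) / 45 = -52.82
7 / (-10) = -0.70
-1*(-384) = 384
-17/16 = -1.06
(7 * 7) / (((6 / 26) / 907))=577759 / 3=192586.33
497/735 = 71/105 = 0.68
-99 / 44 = -9 / 4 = -2.25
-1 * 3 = -3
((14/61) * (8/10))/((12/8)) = 0.12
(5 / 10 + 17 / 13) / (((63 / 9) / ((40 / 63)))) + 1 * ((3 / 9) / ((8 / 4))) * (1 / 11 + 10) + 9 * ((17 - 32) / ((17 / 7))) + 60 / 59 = -6670007207 / 126504378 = -52.73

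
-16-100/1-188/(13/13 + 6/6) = -210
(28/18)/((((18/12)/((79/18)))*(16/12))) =553/162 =3.41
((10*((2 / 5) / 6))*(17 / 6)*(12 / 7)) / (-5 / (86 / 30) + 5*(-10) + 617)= 0.01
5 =5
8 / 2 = 4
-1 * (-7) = 7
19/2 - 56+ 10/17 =-1561/34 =-45.91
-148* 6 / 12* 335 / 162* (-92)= 1140340 / 81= 14078.27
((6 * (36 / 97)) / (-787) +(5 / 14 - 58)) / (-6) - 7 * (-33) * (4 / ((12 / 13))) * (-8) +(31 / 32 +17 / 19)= -2598062515415 / 324898784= -7996.53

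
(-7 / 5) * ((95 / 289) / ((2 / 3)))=-399 / 578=-0.69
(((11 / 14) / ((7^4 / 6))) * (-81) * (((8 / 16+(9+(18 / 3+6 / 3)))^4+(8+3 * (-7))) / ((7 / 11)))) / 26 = -44116761051 / 48941984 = -901.41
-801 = -801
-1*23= -23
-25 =-25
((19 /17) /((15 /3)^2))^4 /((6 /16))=0.00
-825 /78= -275 /26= -10.58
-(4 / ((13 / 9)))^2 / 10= -648 / 845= -0.77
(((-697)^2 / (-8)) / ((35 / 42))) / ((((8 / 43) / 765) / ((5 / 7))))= -47942061165 / 224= -214027058.77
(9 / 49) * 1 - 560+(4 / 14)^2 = -27427 / 49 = -559.73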